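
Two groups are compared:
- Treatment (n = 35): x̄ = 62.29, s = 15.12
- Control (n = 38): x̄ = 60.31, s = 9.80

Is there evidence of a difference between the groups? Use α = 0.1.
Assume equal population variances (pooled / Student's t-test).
Student's two-sample t-test (equal variances):
H₀: μ₁ = μ₂
H₁: μ₁ ≠ μ₂
df = n₁ + n₂ - 2 = 71
Pooled variance s_p² = [(n₁-1)s₁² + (n₂-1)s₂²] / (n₁ + n₂ - 2) = [(34)(15.12²) + (37)(9.80²)] / 71 = 159.5263
SE = √(s_p²(1/n₁ + 1/n₂)) = √(159.5263 × (1/35 + 1/38)) = 2.9590
t = (x̄₁ - x̄₂) / SE = (62.29 - 60.31) / 2.9590 = 1.98 / 2.9590 = 0.669
p-value = 0.5056

Since p-value > α = 0.1, we fail to reject H₀.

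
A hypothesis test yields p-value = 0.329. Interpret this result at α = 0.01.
Since p = 0.329 > α = 0.01, fail to reject H₀.
There is insufficient evidence to reject the null hypothesis; the result is not statistically significant at the 0.01 level.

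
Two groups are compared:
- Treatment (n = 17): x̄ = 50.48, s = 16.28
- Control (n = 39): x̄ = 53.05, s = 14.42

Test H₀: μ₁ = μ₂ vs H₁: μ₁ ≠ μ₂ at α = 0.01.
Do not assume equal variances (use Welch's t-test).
Welch's two-sample t-test:
H₀: μ₁ = μ₂
H₁: μ₁ ≠ μ₂
s₁²/n₁ = 16.28²/17 = 15.5905,  s₂²/n₂ = 14.42²/39 = 5.3317
SE = √(s₁²/n₁ + s₂²/n₂) = √(15.5905 + 5.3317) = 4.5741
df (Welch-Satterthwaite) = (s₁²/n₁ + s₂²/n₂)² / [(s₁²/n₁)²/(n₁-1) + (s₂²/n₂)²/(n₂-1)] ≈ 27.46
t = (x̄₁ - x̄₂) / SE = (50.48 - 53.05) / 4.5741 = -2.57 / 4.5741 = -0.562
p-value = 0.5788

Since p-value > α = 0.01, we fail to reject H₀.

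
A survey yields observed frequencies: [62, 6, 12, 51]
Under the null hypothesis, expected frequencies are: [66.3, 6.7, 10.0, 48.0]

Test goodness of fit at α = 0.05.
Chi-square goodness of fit test:
H₀: observed counts match expected distribution
H₁: observed counts differ from expected distribution
df = k - 1 = 3
χ² = Σ(O - E)²/E
   = (62 - 66.3)²/66.3 + (6 - 6.7)²/6.7 + (12 - 10.0)²/10.0 + (51 - 48.0)²/48.0
   = 0.279 + 0.073 + 0.400 + 0.188
   = 0.94
p-value = 0.8159

Since p-value > α = 0.05, we fail to reject H₀.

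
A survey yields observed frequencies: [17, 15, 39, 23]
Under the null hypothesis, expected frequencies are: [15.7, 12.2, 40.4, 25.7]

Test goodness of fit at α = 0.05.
Chi-square goodness of fit test:
H₀: observed counts match expected distribution
H₁: observed counts differ from expected distribution
df = k - 1 = 3
χ² = Σ(O - E)²/E
   = (17 - 15.7)²/15.7 + (15 - 12.2)²/12.2 + (39 - 40.4)²/40.4 + (23 - 25.7)²/25.7
   = 0.108 + 0.643 + 0.049 + 0.284
   = 1.08
p-value = 0.7813

Since p-value > α = 0.05, we fail to reject H₀.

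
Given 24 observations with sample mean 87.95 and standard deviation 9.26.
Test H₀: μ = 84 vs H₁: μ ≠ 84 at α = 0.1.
One-sample t-test:
H₀: μ = 84
H₁: μ ≠ 84
df = n - 1 = 23
t = (x̄ - μ₀) / (s/√n) = (87.95 - 84) / (9.26/√24) = 2.090
p-value = 0.0479

Since p-value < α = 0.1, we reject H₀.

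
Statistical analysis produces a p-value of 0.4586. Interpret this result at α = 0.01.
Since p = 0.4586 > α = 0.01, fail to reject H₀.
There is insufficient evidence to reject the null hypothesis; the result is not statistically significant at the 0.01 level.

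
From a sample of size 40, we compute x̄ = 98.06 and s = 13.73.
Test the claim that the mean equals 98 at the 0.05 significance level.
One-sample t-test:
H₀: μ = 98
H₁: μ ≠ 98
df = n - 1 = 39
t = (x̄ - μ₀) / (s/√n) = (98.06 - 98) / (13.73/√40) = 0.028
p-value = 0.9781

Since p-value > α = 0.05, we fail to reject H₀.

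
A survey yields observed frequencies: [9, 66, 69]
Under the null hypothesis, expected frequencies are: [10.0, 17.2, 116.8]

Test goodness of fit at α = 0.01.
Chi-square goodness of fit test:
H₀: observed counts match expected distribution
H₁: observed counts differ from expected distribution
df = k - 1 = 2
χ² = Σ(O - E)²/E
   = (9 - 10.0)²/10.0 + (66 - 17.2)²/17.2 + (69 - 116.8)²/116.8
   = 0.100 + 138.456 + 19.562
   = 158.12
p-value < 0.0001

Since p-value < α = 0.01, we reject H₀.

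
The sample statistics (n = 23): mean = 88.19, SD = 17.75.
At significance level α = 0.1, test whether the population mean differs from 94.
One-sample t-test:
H₀: μ = 94
H₁: μ ≠ 94
df = n - 1 = 22
t = (x̄ - μ₀) / (s/√n) = (88.19 - 94) / (17.75/√23) = -1.570
p-value = 0.1307

Since p-value > α = 0.1, we fail to reject H₀.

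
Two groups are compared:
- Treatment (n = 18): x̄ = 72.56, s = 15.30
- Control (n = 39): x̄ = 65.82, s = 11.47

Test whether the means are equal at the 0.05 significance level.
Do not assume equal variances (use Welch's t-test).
Welch's two-sample t-test:
H₀: μ₁ = μ₂
H₁: μ₁ ≠ μ₂
s₁²/n₁ = 15.30²/18 = 13.0050,  s₂²/n₂ = 11.47²/39 = 3.3734
SE = √(s₁²/n₁ + s₂²/n₂) = √(13.0050 + 3.3734) = 4.0470
df (Welch-Satterthwaite) = (s₁²/n₁ + s₂²/n₂)² / [(s₁²/n₁)²/(n₁-1) + (s₂²/n₂)²/(n₂-1)] ≈ 26.18
t = (x̄₁ - x̄₂) / SE = (72.56 - 65.82) / 4.0470 = 6.74 / 4.0470 = 1.665
p-value = 0.1078

Since p-value > α = 0.05, we fail to reject H₀.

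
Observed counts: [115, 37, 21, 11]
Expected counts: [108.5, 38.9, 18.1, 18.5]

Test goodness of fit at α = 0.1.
Chi-square goodness of fit test:
H₀: observed counts match expected distribution
H₁: observed counts differ from expected distribution
df = k - 1 = 3
χ² = Σ(O - E)²/E
   = (115 - 108.5)²/108.5 + (37 - 38.9)²/38.9 + (21 - 18.1)²/18.1 + (11 - 18.5)²/18.5
   = 0.389 + 0.093 + 0.465 + 3.041
   = 3.99
p-value = 0.2628

Since p-value > α = 0.1, we fail to reject H₀.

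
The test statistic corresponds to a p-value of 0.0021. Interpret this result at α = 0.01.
Since p = 0.0021 < α = 0.01, reject H₀.
There is sufficient evidence to reject the null hypothesis; the result is statistically significant at the 0.01 level.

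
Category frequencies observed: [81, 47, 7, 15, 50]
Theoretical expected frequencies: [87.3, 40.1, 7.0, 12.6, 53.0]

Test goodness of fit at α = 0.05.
Chi-square goodness of fit test:
H₀: observed counts match expected distribution
H₁: observed counts differ from expected distribution
df = k - 1 = 4
χ² = Σ(O - E)²/E
   = (81 - 87.3)²/87.3 + (47 - 40.1)²/40.1 + (7 - 7.0)²/7.0 + (15 - 12.6)²/12.6 + (50 - 53.0)²/53.0
   = 0.455 + 1.187 + 0.000 + 0.457 + 0.170
   = 2.27
p-value = 0.6864

Since p-value > α = 0.05, we fail to reject H₀.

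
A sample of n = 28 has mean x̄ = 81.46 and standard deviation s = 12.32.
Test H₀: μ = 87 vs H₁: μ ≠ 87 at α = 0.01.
One-sample t-test:
H₀: μ = 87
H₁: μ ≠ 87
df = n - 1 = 27
t = (x̄ - μ₀) / (s/√n) = (81.46 - 87) / (12.32/√28) = -2.379
p-value = 0.0247

Since p-value > α = 0.01, we fail to reject H₀.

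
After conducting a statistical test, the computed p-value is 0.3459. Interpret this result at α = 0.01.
Since p = 0.3459 > α = 0.01, fail to reject H₀.
There is insufficient evidence to reject the null hypothesis; the result is not statistically significant at the 0.01 level.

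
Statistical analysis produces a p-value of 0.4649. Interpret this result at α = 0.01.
Since p = 0.4649 > α = 0.01, fail to reject H₀.
There is insufficient evidence to reject the null hypothesis; the result is not statistically significant at the 0.01 level.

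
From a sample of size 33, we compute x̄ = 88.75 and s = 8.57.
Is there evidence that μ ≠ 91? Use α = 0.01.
One-sample t-test:
H₀: μ = 91
H₁: μ ≠ 91
df = n - 1 = 32
t = (x̄ - μ₀) / (s/√n) = (88.75 - 91) / (8.57/√33) = -1.508
p-value = 0.1413

Since p-value > α = 0.01, we fail to reject H₀.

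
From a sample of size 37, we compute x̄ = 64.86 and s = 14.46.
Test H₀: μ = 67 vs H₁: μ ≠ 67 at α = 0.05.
One-sample t-test:
H₀: μ = 67
H₁: μ ≠ 67
df = n - 1 = 36
t = (x̄ - μ₀) / (s/√n) = (64.86 - 67) / (14.46/√37) = -0.900
p-value = 0.3740

Since p-value > α = 0.05, we fail to reject H₀.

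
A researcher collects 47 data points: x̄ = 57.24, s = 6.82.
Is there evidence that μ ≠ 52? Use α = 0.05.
One-sample t-test:
H₀: μ = 52
H₁: μ ≠ 52
df = n - 1 = 46
t = (x̄ - μ₀) / (s/√n) = (57.24 - 52) / (6.82/√47) = 5.267
p-value < 0.0001

Since p-value < α = 0.05, we reject H₀.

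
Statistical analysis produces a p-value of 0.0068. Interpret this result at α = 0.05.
Since p = 0.0068 < α = 0.05, reject H₀.
There is sufficient evidence to reject the null hypothesis; the result is statistically significant at the 0.05 level.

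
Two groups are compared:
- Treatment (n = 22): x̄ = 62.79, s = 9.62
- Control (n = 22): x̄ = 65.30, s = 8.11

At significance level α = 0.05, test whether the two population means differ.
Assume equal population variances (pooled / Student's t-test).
Student's two-sample t-test (equal variances):
H₀: μ₁ = μ₂
H₁: μ₁ ≠ μ₂
df = n₁ + n₂ - 2 = 42
Pooled variance s_p² = [(n₁-1)s₁² + (n₂-1)s₂²] / (n₁ + n₂ - 2) = [(21)(9.62²) + (21)(8.11²)] / 42 = 79.1582
SE = √(s_p²(1/n₁ + 1/n₂)) = √(79.1582 × (1/22 + 1/22)) = 2.6826
t = (x̄₁ - x̄₂) / SE = (62.79 - 65.30) / 2.6826 = -2.51 / 2.6826 = -0.936
p-value = 0.3548

Since p-value > α = 0.05, we fail to reject H₀.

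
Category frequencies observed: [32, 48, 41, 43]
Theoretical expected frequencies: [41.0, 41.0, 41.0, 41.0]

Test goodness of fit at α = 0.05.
Chi-square goodness of fit test:
H₀: observed counts match expected distribution
H₁: observed counts differ from expected distribution
df = k - 1 = 3
χ² = Σ(O - E)²/E
   = (32 - 41.0)²/41.0 + (48 - 41.0)²/41.0 + (41 - 41.0)²/41.0 + (43 - 41.0)²/41.0
   = 1.976 + 1.195 + 0.000 + 0.098
   = 3.27
p-value = 0.3521

Since p-value > α = 0.05, we fail to reject H₀.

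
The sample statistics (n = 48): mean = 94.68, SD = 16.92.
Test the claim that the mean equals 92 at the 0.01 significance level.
One-sample t-test:
H₀: μ = 92
H₁: μ ≠ 92
df = n - 1 = 47
t = (x̄ - μ₀) / (s/√n) = (94.68 - 92) / (16.92/√48) = 1.097
p-value = 0.2781

Since p-value > α = 0.01, we fail to reject H₀.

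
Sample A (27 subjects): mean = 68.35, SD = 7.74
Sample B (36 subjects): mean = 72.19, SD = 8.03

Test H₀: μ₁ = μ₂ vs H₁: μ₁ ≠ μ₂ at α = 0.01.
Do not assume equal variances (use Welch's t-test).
Welch's two-sample t-test:
H₀: μ₁ = μ₂
H₁: μ₁ ≠ μ₂
s₁²/n₁ = 7.74²/27 = 2.2188,  s₂²/n₂ = 8.03²/36 = 1.7911
SE = √(s₁²/n₁ + s₂²/n₂) = √(2.2188 + 1.7911) = 2.0025
df (Welch-Satterthwaite) = (s₁²/n₁ + s₂²/n₂)² / [(s₁²/n₁)²/(n₁-1) + (s₂²/n₂)²/(n₂-1)] ≈ 57.22
t = (x̄₁ - x̄₂) / SE = (68.35 - 72.19) / 2.0025 = -3.84 / 2.0025 = -1.918
p-value = 0.0602

Since p-value > α = 0.01, we fail to reject H₀.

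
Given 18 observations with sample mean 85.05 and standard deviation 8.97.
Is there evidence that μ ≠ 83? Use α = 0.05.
One-sample t-test:
H₀: μ = 83
H₁: μ ≠ 83
df = n - 1 = 17
t = (x̄ - μ₀) / (s/√n) = (85.05 - 83) / (8.97/√18) = 0.970
p-value = 0.3458

Since p-value > α = 0.05, we fail to reject H₀.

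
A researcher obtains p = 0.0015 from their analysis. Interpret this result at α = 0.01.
Since p = 0.0015 < α = 0.01, reject H₀.
There is sufficient evidence to reject the null hypothesis; the result is statistically significant at the 0.01 level.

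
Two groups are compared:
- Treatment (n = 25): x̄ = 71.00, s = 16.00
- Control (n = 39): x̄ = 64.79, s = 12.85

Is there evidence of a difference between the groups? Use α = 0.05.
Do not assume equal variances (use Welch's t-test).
Welch's two-sample t-test:
H₀: μ₁ = μ₂
H₁: μ₁ ≠ μ₂
s₁²/n₁ = 16.00²/25 = 10.2400,  s₂²/n₂ = 12.85²/39 = 4.2339
SE = √(s₁²/n₁ + s₂²/n₂) = √(10.2400 + 4.2339) = 3.8045
df (Welch-Satterthwaite) = (s₁²/n₁ + s₂²/n₂)² / [(s₁²/n₁)²/(n₁-1) + (s₂²/n₂)²/(n₂-1)] ≈ 43.28
t = (x̄₁ - x̄₂) / SE = (71.00 - 64.79) / 3.8045 = 6.21 / 3.8045 = 1.632
p-value = 0.1099

Since p-value > α = 0.05, we fail to reject H₀.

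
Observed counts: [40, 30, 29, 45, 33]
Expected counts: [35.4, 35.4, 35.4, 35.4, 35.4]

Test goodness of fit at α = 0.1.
Chi-square goodness of fit test:
H₀: observed counts match expected distribution
H₁: observed counts differ from expected distribution
df = k - 1 = 4
χ² = Σ(O - E)²/E
   = (40 - 35.4)²/35.4 + (30 - 35.4)²/35.4 + (29 - 35.4)²/35.4 + (45 - 35.4)²/35.4 + (33 - 35.4)²/35.4
   = 0.598 + 0.824 + 1.157 + 2.603 + 0.163
   = 5.34
p-value = 0.2537

Since p-value > α = 0.1, we fail to reject H₀.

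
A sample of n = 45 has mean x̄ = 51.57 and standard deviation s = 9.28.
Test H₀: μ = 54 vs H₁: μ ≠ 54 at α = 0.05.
One-sample t-test:
H₀: μ = 54
H₁: μ ≠ 54
df = n - 1 = 44
t = (x̄ - μ₀) / (s/√n) = (51.57 - 54) / (9.28/√45) = -1.757
p-value = 0.0859

Since p-value > α = 0.05, we fail to reject H₀.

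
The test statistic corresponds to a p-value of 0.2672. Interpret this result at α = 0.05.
Since p = 0.2672 > α = 0.05, fail to reject H₀.
There is insufficient evidence to reject the null hypothesis; the result is not statistically significant at the 0.05 level.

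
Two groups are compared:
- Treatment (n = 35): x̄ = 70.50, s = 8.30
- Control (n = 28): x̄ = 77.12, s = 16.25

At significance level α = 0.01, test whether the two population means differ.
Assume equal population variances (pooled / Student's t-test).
Student's two-sample t-test (equal variances):
H₀: μ₁ = μ₂
H₁: μ₁ ≠ μ₂
df = n₁ + n₂ - 2 = 61
Pooled variance s_p² = [(n₁-1)s₁² + (n₂-1)s₂²] / (n₁ + n₂ - 2) = [(34)(8.30²) + (27)(16.25²)] / 61 = 155.2778
SE = √(s_p²(1/n₁ + 1/n₂)) = √(155.2778 × (1/35 + 1/28)) = 3.1595
t = (x̄₁ - x̄₂) / SE = (70.50 - 77.12) / 3.1595 = -6.62 / 3.1595 = -2.095
p-value = 0.0403

Since p-value > α = 0.01, we fail to reject H₀.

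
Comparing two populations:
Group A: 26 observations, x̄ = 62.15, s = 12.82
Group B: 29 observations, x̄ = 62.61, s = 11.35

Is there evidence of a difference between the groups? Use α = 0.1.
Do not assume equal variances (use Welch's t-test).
Welch's two-sample t-test:
H₀: μ₁ = μ₂
H₁: μ₁ ≠ μ₂
s₁²/n₁ = 12.82²/26 = 6.3212,  s₂²/n₂ = 11.35²/29 = 4.4422
SE = √(s₁²/n₁ + s₂²/n₂) = √(6.3212 + 4.4422) = 3.2808
df (Welch-Satterthwaite) = (s₁²/n₁ + s₂²/n₂)² / [(s₁²/n₁)²/(n₁-1) + (s₂²/n₂)²/(n₂-1)] ≈ 50.30
t = (x̄₁ - x̄₂) / SE = (62.15 - 62.61) / 3.2808 = -0.46 / 3.2808 = -0.140
p-value = 0.8891

Since p-value > α = 0.1, we fail to reject H₀.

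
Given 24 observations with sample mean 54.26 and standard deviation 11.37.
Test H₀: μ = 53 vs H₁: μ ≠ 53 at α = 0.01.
One-sample t-test:
H₀: μ = 53
H₁: μ ≠ 53
df = n - 1 = 23
t = (x̄ - μ₀) / (s/√n) = (54.26 - 53) / (11.37/√24) = 0.543
p-value = 0.5924

Since p-value > α = 0.01, we fail to reject H₀.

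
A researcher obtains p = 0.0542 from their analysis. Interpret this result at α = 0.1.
Since p = 0.0542 < α = 0.1, reject H₀.
There is sufficient evidence to reject the null hypothesis; the result is statistically significant at the 0.1 level.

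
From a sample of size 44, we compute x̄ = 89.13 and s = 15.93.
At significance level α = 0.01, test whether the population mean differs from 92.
One-sample t-test:
H₀: μ = 92
H₁: μ ≠ 92
df = n - 1 = 43
t = (x̄ - μ₀) / (s/√n) = (89.13 - 92) / (15.93/√44) = -1.195
p-value = 0.2386

Since p-value > α = 0.01, we fail to reject H₀.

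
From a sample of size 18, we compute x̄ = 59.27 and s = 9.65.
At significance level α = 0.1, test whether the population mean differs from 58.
One-sample t-test:
H₀: μ = 58
H₁: μ ≠ 58
df = n - 1 = 17
t = (x̄ - μ₀) / (s/√n) = (59.27 - 58) / (9.65/√18) = 0.558
p-value = 0.5839

Since p-value > α = 0.1, we fail to reject H₀.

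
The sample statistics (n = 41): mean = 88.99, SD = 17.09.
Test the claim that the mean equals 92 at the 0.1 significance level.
One-sample t-test:
H₀: μ = 92
H₁: μ ≠ 92
df = n - 1 = 40
t = (x̄ - μ₀) / (s/√n) = (88.99 - 92) / (17.09/√41) = -1.128
p-value = 0.2661

Since p-value > α = 0.1, we fail to reject H₀.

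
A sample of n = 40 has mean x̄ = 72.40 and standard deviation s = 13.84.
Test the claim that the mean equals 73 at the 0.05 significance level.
One-sample t-test:
H₀: μ = 73
H₁: μ ≠ 73
df = n - 1 = 39
t = (x̄ - μ₀) / (s/√n) = (72.40 - 73) / (13.84/√40) = -0.274
p-value = 0.7854

Since p-value > α = 0.05, we fail to reject H₀.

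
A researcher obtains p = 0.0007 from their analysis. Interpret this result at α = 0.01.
Since p = 0.0007 < α = 0.01, reject H₀.
There is sufficient evidence to reject the null hypothesis; the result is statistically significant at the 0.01 level.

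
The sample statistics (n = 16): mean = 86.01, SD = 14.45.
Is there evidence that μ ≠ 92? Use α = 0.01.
One-sample t-test:
H₀: μ = 92
H₁: μ ≠ 92
df = n - 1 = 15
t = (x̄ - μ₀) / (s/√n) = (86.01 - 92) / (14.45/√16) = -1.658
p-value = 0.1181

Since p-value > α = 0.01, we fail to reject H₀.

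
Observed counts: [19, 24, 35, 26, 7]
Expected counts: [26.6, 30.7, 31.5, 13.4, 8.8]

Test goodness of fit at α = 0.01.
Chi-square goodness of fit test:
H₀: observed counts match expected distribution
H₁: observed counts differ from expected distribution
df = k - 1 = 4
χ² = Σ(O - E)²/E
   = (19 - 26.6)²/26.6 + (24 - 30.7)²/30.7 + (35 - 31.5)²/31.5 + (26 - 13.4)²/13.4 + (7 - 8.8)²/8.8
   = 2.171 + 1.462 + 0.389 + 11.848 + 0.368
   = 16.24
p-value = 0.0027

Since p-value < α = 0.01, we reject H₀.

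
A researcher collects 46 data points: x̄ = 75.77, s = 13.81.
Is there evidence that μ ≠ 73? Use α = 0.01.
One-sample t-test:
H₀: μ = 73
H₁: μ ≠ 73
df = n - 1 = 45
t = (x̄ - μ₀) / (s/√n) = (75.77 - 73) / (13.81/√46) = 1.360
p-value = 0.1805

Since p-value > α = 0.01, we fail to reject H₀.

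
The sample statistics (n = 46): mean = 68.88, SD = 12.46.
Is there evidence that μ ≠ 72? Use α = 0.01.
One-sample t-test:
H₀: μ = 72
H₁: μ ≠ 72
df = n - 1 = 45
t = (x̄ - μ₀) / (s/√n) = (68.88 - 72) / (12.46/√46) = -1.698
p-value = 0.0964

Since p-value > α = 0.01, we fail to reject H₀.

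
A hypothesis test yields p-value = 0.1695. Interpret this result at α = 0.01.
Since p = 0.1695 > α = 0.01, fail to reject H₀.
There is insufficient evidence to reject the null hypothesis; the result is not statistically significant at the 0.01 level.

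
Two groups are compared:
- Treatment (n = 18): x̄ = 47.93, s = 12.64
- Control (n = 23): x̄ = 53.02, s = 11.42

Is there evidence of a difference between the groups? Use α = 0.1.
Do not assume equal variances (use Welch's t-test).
Welch's two-sample t-test:
H₀: μ₁ = μ₂
H₁: μ₁ ≠ μ₂
s₁²/n₁ = 12.64²/18 = 8.8761,  s₂²/n₂ = 11.42²/23 = 5.6703
SE = √(s₁²/n₁ + s₂²/n₂) = √(8.8761 + 5.6703) = 3.8140
df (Welch-Satterthwaite) = (s₁²/n₁ + s₂²/n₂)² / [(s₁²/n₁)²/(n₁-1) + (s₂²/n₂)²/(n₂-1)] ≈ 34.71
t = (x̄₁ - x̄₂) / SE = (47.93 - 53.02) / 3.8140 = -5.09 / 3.8140 = -1.335
p-value = 0.1907

Since p-value > α = 0.1, we fail to reject H₀.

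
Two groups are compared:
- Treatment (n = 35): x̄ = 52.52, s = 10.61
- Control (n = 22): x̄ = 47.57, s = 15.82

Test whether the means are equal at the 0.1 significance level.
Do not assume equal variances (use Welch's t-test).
Welch's two-sample t-test:
H₀: μ₁ = μ₂
H₁: μ₁ ≠ μ₂
s₁²/n₁ = 10.61²/35 = 3.2163,  s₂²/n₂ = 15.82²/22 = 11.3760
SE = √(s₁²/n₁ + s₂²/n₂) = √(3.2163 + 11.3760) = 3.8200
df (Welch-Satterthwaite) = (s₁²/n₁ + s₂²/n₂)² / [(s₁²/n₁)²/(n₁-1) + (s₂²/n₂)²/(n₂-1)] ≈ 32.93
t = (x̄₁ - x̄₂) / SE = (52.52 - 47.57) / 3.8200 = 4.95 / 3.8200 = 1.296
p-value = 0.2041

Since p-value > α = 0.1, we fail to reject H₀.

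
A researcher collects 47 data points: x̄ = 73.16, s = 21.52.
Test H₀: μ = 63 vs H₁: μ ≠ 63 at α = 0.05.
One-sample t-test:
H₀: μ = 63
H₁: μ ≠ 63
df = n - 1 = 46
t = (x̄ - μ₀) / (s/√n) = (73.16 - 63) / (21.52/√47) = 3.237
p-value = 0.0022

Since p-value < α = 0.05, we reject H₀.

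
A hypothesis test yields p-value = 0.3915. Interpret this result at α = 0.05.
Since p = 0.3915 > α = 0.05, fail to reject H₀.
There is insufficient evidence to reject the null hypothesis; the result is not statistically significant at the 0.05 level.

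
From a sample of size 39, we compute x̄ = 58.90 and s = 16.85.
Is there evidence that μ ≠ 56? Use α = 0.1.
One-sample t-test:
H₀: μ = 56
H₁: μ ≠ 56
df = n - 1 = 38
t = (x̄ - μ₀) / (s/√n) = (58.90 - 56) / (16.85/√39) = 1.075
p-value = 0.2892

Since p-value > α = 0.1, we fail to reject H₀.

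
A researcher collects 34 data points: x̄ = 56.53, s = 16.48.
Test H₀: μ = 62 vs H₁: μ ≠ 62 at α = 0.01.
One-sample t-test:
H₀: μ = 62
H₁: μ ≠ 62
df = n - 1 = 33
t = (x̄ - μ₀) / (s/√n) = (56.53 - 62) / (16.48/√34) = -1.935
p-value = 0.0615

Since p-value > α = 0.01, we fail to reject H₀.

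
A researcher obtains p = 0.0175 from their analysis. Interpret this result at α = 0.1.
Since p = 0.0175 < α = 0.1, reject H₀.
There is sufficient evidence to reject the null hypothesis; the result is statistically significant at the 0.1 level.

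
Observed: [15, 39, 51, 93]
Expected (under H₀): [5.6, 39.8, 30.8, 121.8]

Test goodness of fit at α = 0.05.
Chi-square goodness of fit test:
H₀: observed counts match expected distribution
H₁: observed counts differ from expected distribution
df = k - 1 = 3
χ² = Σ(O - E)²/E
   = (15 - 5.6)²/5.6 + (39 - 39.8)²/39.8 + (51 - 30.8)²/30.8 + (93 - 121.8)²/121.8
   = 15.779 + 0.016 + 13.248 + 6.810
   = 35.85
p-value < 0.0001

Since p-value < α = 0.05, we reject H₀.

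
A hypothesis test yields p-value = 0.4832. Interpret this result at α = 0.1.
Since p = 0.4832 > α = 0.1, fail to reject H₀.
There is insufficient evidence to reject the null hypothesis; the result is not statistically significant at the 0.1 level.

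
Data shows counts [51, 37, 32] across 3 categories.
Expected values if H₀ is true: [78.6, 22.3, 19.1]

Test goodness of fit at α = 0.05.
Chi-square goodness of fit test:
H₀: observed counts match expected distribution
H₁: observed counts differ from expected distribution
df = k - 1 = 2
χ² = Σ(O - E)²/E
   = (51 - 78.6)²/78.6 + (37 - 22.3)²/22.3 + (32 - 19.1)²/19.1
   = 9.692 + 9.690 + 8.713
   = 28.09
p-value < 0.0001

Since p-value < α = 0.05, we reject H₀.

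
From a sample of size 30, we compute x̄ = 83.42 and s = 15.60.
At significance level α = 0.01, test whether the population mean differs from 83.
One-sample t-test:
H₀: μ = 83
H₁: μ ≠ 83
df = n - 1 = 29
t = (x̄ - μ₀) / (s/√n) = (83.42 - 83) / (15.60/√30) = 0.147
p-value = 0.8838

Since p-value > α = 0.01, we fail to reject H₀.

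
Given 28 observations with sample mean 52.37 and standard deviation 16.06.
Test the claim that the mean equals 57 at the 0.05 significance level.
One-sample t-test:
H₀: μ = 57
H₁: μ ≠ 57
df = n - 1 = 27
t = (x̄ - μ₀) / (s/√n) = (52.37 - 57) / (16.06/√28) = -1.526
p-value = 0.1388

Since p-value > α = 0.05, we fail to reject H₀.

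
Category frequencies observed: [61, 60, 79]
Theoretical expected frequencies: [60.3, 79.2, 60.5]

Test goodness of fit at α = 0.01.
Chi-square goodness of fit test:
H₀: observed counts match expected distribution
H₁: observed counts differ from expected distribution
df = k - 1 = 2
χ² = Σ(O - E)²/E
   = (61 - 60.3)²/60.3 + (60 - 79.2)²/79.2 + (79 - 60.5)²/60.5
   = 0.008 + 4.655 + 5.657
   = 10.32
p-value = 0.0057

Since p-value < α = 0.01, we reject H₀.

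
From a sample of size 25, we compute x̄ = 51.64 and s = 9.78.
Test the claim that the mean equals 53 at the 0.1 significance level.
One-sample t-test:
H₀: μ = 53
H₁: μ ≠ 53
df = n - 1 = 24
t = (x̄ - μ₀) / (s/√n) = (51.64 - 53) / (9.78/√25) = -0.695
p-value = 0.4935

Since p-value > α = 0.1, we fail to reject H₀.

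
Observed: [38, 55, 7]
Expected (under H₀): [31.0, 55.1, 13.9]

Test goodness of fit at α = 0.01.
Chi-square goodness of fit test:
H₀: observed counts match expected distribution
H₁: observed counts differ from expected distribution
df = k - 1 = 2
χ² = Σ(O - E)²/E
   = (38 - 31.0)²/31.0 + (55 - 55.1)²/55.1 + (7 - 13.9)²/13.9
   = 1.581 + 0.000 + 3.425
   = 5.01
p-value = 0.0818

Since p-value > α = 0.01, we fail to reject H₀.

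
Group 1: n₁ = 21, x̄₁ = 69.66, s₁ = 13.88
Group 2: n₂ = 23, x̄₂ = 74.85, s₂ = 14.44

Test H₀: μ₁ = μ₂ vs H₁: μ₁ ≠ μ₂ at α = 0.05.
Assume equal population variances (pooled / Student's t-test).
Student's two-sample t-test (equal variances):
H₀: μ₁ = μ₂
H₁: μ₁ ≠ μ₂
df = n₁ + n₂ - 2 = 42
Pooled variance s_p² = [(n₁-1)s₁² + (n₂-1)s₂²] / (n₁ + n₂ - 2) = [(20)(13.88²) + (22)(14.44²)] / 42 = 200.9616
SE = √(s_p²(1/n₁ + 1/n₂)) = √(200.9616 × (1/21 + 1/23)) = 4.2787
t = (x̄₁ - x̄₂) / SE = (69.66 - 74.85) / 4.2787 = -5.19 / 4.2787 = -1.213
p-value = 0.2319

Since p-value > α = 0.05, we fail to reject H₀.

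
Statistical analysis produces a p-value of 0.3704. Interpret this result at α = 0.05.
Since p = 0.3704 > α = 0.05, fail to reject H₀.
There is insufficient evidence to reject the null hypothesis; the result is not statistically significant at the 0.05 level.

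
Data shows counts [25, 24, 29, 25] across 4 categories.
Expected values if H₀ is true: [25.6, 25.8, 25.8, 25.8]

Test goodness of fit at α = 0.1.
Chi-square goodness of fit test:
H₀: observed counts match expected distribution
H₁: observed counts differ from expected distribution
df = k - 1 = 3
χ² = Σ(O - E)²/E
   = (25 - 25.6)²/25.6 + (24 - 25.8)²/25.8 + (29 - 25.8)²/25.8 + (25 - 25.8)²/25.8
   = 0.014 + 0.126 + 0.397 + 0.025
   = 0.56
p-value = 0.9052

Since p-value > α = 0.1, we fail to reject H₀.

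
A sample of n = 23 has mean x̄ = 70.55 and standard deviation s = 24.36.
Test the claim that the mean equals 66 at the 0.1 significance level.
One-sample t-test:
H₀: μ = 66
H₁: μ ≠ 66
df = n - 1 = 22
t = (x̄ - μ₀) / (s/√n) = (70.55 - 66) / (24.36/√23) = 0.896
p-value = 0.3801

Since p-value > α = 0.1, we fail to reject H₀.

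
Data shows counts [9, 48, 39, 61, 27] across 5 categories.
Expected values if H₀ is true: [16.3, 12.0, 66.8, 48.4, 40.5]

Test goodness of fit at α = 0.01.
Chi-square goodness of fit test:
H₀: observed counts match expected distribution
H₁: observed counts differ from expected distribution
df = k - 1 = 4
χ² = Σ(O - E)²/E
   = (9 - 16.3)²/16.3 + (48 - 12.0)²/12.0 + (39 - 66.8)²/66.8 + (61 - 48.4)²/48.4 + (27 - 40.5)²/40.5
   = 3.269 + 108.000 + 11.569 + 3.280 + 4.500
   = 130.62
p-value < 0.0001

Since p-value < α = 0.01, we reject H₀.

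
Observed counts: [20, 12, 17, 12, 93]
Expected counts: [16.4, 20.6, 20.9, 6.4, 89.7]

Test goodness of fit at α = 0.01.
Chi-square goodness of fit test:
H₀: observed counts match expected distribution
H₁: observed counts differ from expected distribution
df = k - 1 = 4
χ² = Σ(O - E)²/E
   = (20 - 16.4)²/16.4 + (12 - 20.6)²/20.6 + (17 - 20.9)²/20.9 + (12 - 6.4)²/6.4 + (93 - 89.7)²/89.7
   = 0.790 + 3.590 + 0.728 + 4.900 + 0.121
   = 10.13
p-value = 0.0383

Since p-value > α = 0.01, we fail to reject H₀.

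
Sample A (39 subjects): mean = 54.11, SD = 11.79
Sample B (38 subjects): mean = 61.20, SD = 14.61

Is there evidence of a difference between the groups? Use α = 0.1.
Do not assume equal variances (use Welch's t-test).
Welch's two-sample t-test:
H₀: μ₁ = μ₂
H₁: μ₁ ≠ μ₂
s₁²/n₁ = 11.79²/39 = 3.5642,  s₂²/n₂ = 14.61²/38 = 5.6172
SE = √(s₁²/n₁ + s₂²/n₂) = √(3.5642 + 5.6172) = 3.0301
df (Welch-Satterthwaite) = (s₁²/n₁ + s₂²/n₂)² / [(s₁²/n₁)²/(n₁-1) + (s₂²/n₂)²/(n₂-1)] ≈ 71.01
t = (x̄₁ - x̄₂) / SE = (54.11 - 61.20) / 3.0301 = -7.09 / 3.0301 = -2.340
p-value = 0.0221

Since p-value < α = 0.1, we reject H₀.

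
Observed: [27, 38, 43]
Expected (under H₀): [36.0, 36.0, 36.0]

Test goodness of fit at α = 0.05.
Chi-square goodness of fit test:
H₀: observed counts match expected distribution
H₁: observed counts differ from expected distribution
df = k - 1 = 2
χ² = Σ(O - E)²/E
   = (27 - 36.0)²/36.0 + (38 - 36.0)²/36.0 + (43 - 36.0)²/36.0
   = 2.250 + 0.111 + 1.361
   = 3.72
p-value = 0.1555

Since p-value > α = 0.05, we fail to reject H₀.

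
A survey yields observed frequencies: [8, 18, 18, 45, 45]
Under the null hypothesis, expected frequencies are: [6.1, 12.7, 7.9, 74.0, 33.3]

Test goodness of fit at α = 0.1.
Chi-square goodness of fit test:
H₀: observed counts match expected distribution
H₁: observed counts differ from expected distribution
df = k - 1 = 4
χ² = Σ(O - E)²/E
   = (8 - 6.1)²/6.1 + (18 - 12.7)²/12.7 + (18 - 7.9)²/7.9 + (45 - 74.0)²/74.0 + (45 - 33.3)²/33.3
   = 0.592 + 2.212 + 12.913 + 11.365 + 4.111
   = 31.19
p-value < 0.0001

Since p-value < α = 0.1, we reject H₀.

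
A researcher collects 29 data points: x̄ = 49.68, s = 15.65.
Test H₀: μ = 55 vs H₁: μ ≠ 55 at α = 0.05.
One-sample t-test:
H₀: μ = 55
H₁: μ ≠ 55
df = n - 1 = 28
t = (x̄ - μ₀) / (s/√n) = (49.68 - 55) / (15.65/√29) = -1.831
p-value = 0.0778

Since p-value > α = 0.05, we fail to reject H₀.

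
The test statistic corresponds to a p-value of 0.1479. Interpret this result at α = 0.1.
Since p = 0.1479 > α = 0.1, fail to reject H₀.
There is insufficient evidence to reject the null hypothesis; the result is not statistically significant at the 0.1 level.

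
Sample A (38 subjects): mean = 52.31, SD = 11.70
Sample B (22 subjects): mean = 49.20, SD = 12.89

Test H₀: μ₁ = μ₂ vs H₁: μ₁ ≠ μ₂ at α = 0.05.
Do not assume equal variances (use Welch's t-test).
Welch's two-sample t-test:
H₀: μ₁ = μ₂
H₁: μ₁ ≠ μ₂
s₁²/n₁ = 11.70²/38 = 3.6024,  s₂²/n₂ = 12.89²/22 = 7.5524
SE = √(s₁²/n₁ + s₂²/n₂) = √(3.6024 + 7.5524) = 3.3399
df (Welch-Satterthwaite) = (s₁²/n₁ + s₂²/n₂)² / [(s₁²/n₁)²/(n₁-1) + (s₂²/n₂)²/(n₂-1)] ≈ 40.57
t = (x̄₁ - x̄₂) / SE = (52.31 - 49.20) / 3.3399 = 3.11 / 3.3399 = 0.931
p-value = 0.3573

Since p-value > α = 0.05, we fail to reject H₀.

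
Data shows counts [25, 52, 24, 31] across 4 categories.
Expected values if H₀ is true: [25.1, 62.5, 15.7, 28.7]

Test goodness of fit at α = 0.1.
Chi-square goodness of fit test:
H₀: observed counts match expected distribution
H₁: observed counts differ from expected distribution
df = k - 1 = 3
χ² = Σ(O - E)²/E
   = (25 - 25.1)²/25.1 + (52 - 62.5)²/62.5 + (24 - 15.7)²/15.7 + (31 - 28.7)²/28.7
   = 0.000 + 1.764 + 4.388 + 0.184
   = 6.34
p-value = 0.0963

Since p-value < α = 0.1, we reject H₀.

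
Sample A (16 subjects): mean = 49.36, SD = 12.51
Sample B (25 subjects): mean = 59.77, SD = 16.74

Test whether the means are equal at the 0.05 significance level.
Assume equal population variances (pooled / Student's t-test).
Student's two-sample t-test (equal variances):
H₀: μ₁ = μ₂
H₁: μ₁ ≠ μ₂
df = n₁ + n₂ - 2 = 39
Pooled variance s_p² = [(n₁-1)s₁² + (n₂-1)s₂²] / (n₁ + n₂ - 2) = [(15)(12.51²) + (24)(16.74²)] / 39 = 232.6401
SE = √(s_p²(1/n₁ + 1/n₂)) = √(232.6401 × (1/16 + 1/25)) = 4.8832
t = (x̄₁ - x̄₂) / SE = (49.36 - 59.77) / 4.8832 = -10.41 / 4.8832 = -2.132
p-value = 0.0394

Since p-value < α = 0.05, we reject H₀.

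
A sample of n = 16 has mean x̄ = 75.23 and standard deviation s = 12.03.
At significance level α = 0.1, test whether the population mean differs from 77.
One-sample t-test:
H₀: μ = 77
H₁: μ ≠ 77
df = n - 1 = 15
t = (x̄ - μ₀) / (s/√n) = (75.23 - 77) / (12.03/√16) = -0.589
p-value = 0.5649

Since p-value > α = 0.1, we fail to reject H₀.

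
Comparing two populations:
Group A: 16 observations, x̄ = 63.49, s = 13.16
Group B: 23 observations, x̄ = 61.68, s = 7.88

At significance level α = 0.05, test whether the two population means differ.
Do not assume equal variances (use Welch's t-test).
Welch's two-sample t-test:
H₀: μ₁ = μ₂
H₁: μ₁ ≠ μ₂
s₁²/n₁ = 13.16²/16 = 10.8241,  s₂²/n₂ = 7.88²/23 = 2.6998
SE = √(s₁²/n₁ + s₂²/n₂) = √(10.8241 + 2.6998) = 3.6775
df (Welch-Satterthwaite) = (s₁²/n₁ + s₂²/n₂)² / [(s₁²/n₁)²/(n₁-1) + (s₂²/n₂)²/(n₂-1)] ≈ 22.46
t = (x̄₁ - x̄₂) / SE = (63.49 - 61.68) / 3.6775 = 1.81 / 3.6775 = 0.492
p-value = 0.6274

Since p-value > α = 0.05, we fail to reject H₀.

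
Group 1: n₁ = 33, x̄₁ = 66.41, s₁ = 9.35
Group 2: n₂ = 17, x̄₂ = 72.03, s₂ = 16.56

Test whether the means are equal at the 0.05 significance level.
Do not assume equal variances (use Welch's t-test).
Welch's two-sample t-test:
H₀: μ₁ = μ₂
H₁: μ₁ ≠ μ₂
s₁²/n₁ = 9.35²/33 = 2.6492,  s₂²/n₂ = 16.56²/17 = 16.1314
SE = √(s₁²/n₁ + s₂²/n₂) = √(2.6492 + 16.1314) = 4.3337
df (Welch-Satterthwaite) = (s₁²/n₁ + s₂²/n₂)² / [(s₁²/n₁)²/(n₁-1) + (s₂²/n₂)²/(n₂-1)] ≈ 21.40
t = (x̄₁ - x̄₂) / SE = (66.41 - 72.03) / 4.3337 = -5.62 / 4.3337 = -1.297
p-value = 0.2085

Since p-value > α = 0.05, we fail to reject H₀.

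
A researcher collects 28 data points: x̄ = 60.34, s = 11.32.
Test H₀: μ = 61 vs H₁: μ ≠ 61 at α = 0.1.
One-sample t-test:
H₀: μ = 61
H₁: μ ≠ 61
df = n - 1 = 27
t = (x̄ - μ₀) / (s/√n) = (60.34 - 61) / (11.32/√28) = -0.309
p-value = 0.7601

Since p-value > α = 0.1, we fail to reject H₀.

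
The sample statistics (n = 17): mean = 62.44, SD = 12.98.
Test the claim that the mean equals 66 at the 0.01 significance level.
One-sample t-test:
H₀: μ = 66
H₁: μ ≠ 66
df = n - 1 = 16
t = (x̄ - μ₀) / (s/√n) = (62.44 - 66) / (12.98/√17) = -1.131
p-value = 0.2748

Since p-value > α = 0.01, we fail to reject H₀.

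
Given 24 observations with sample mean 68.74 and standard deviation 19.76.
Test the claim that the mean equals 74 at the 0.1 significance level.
One-sample t-test:
H₀: μ = 74
H₁: μ ≠ 74
df = n - 1 = 23
t = (x̄ - μ₀) / (s/√n) = (68.74 - 74) / (19.76/√24) = -1.304
p-value = 0.2051

Since p-value > α = 0.1, we fail to reject H₀.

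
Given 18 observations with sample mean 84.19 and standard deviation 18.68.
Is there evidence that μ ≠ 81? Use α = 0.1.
One-sample t-test:
H₀: μ = 81
H₁: μ ≠ 81
df = n - 1 = 17
t = (x̄ - μ₀) / (s/√n) = (84.19 - 81) / (18.68/√18) = 0.725
p-value = 0.4786

Since p-value > α = 0.1, we fail to reject H₀.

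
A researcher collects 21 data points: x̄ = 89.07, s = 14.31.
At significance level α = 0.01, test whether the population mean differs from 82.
One-sample t-test:
H₀: μ = 82
H₁: μ ≠ 82
df = n - 1 = 20
t = (x̄ - μ₀) / (s/√n) = (89.07 - 82) / (14.31/√21) = 2.264
p-value = 0.0348

Since p-value > α = 0.01, we fail to reject H₀.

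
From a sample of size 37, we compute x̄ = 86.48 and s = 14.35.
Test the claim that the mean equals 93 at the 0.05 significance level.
One-sample t-test:
H₀: μ = 93
H₁: μ ≠ 93
df = n - 1 = 36
t = (x̄ - μ₀) / (s/√n) = (86.48 - 93) / (14.35/√37) = -2.764
p-value = 0.0089

Since p-value < α = 0.05, we reject H₀.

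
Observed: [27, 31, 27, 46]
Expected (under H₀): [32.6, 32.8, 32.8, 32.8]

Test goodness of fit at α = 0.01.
Chi-square goodness of fit test:
H₀: observed counts match expected distribution
H₁: observed counts differ from expected distribution
df = k - 1 = 3
χ² = Σ(O - E)²/E
   = (27 - 32.6)²/32.6 + (31 - 32.8)²/32.8 + (27 - 32.8)²/32.8 + (46 - 32.8)²/32.8
   = 0.962 + 0.099 + 1.026 + 5.312
   = 7.40
p-value = 0.0602

Since p-value > α = 0.01, we fail to reject H₀.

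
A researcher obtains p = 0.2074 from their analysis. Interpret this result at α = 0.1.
Since p = 0.2074 > α = 0.1, fail to reject H₀.
There is insufficient evidence to reject the null hypothesis; the result is not statistically significant at the 0.1 level.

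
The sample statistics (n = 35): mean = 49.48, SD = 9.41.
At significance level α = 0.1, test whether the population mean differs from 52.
One-sample t-test:
H₀: μ = 52
H₁: μ ≠ 52
df = n - 1 = 34
t = (x̄ - μ₀) / (s/√n) = (49.48 - 52) / (9.41/√35) = -1.584
p-value = 0.1224

Since p-value > α = 0.1, we fail to reject H₀.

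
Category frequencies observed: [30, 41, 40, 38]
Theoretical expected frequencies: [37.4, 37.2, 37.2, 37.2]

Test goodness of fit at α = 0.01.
Chi-square goodness of fit test:
H₀: observed counts match expected distribution
H₁: observed counts differ from expected distribution
df = k - 1 = 3
χ² = Σ(O - E)²/E
   = (30 - 37.4)²/37.4 + (41 - 37.2)²/37.2 + (40 - 37.2)²/37.2 + (38 - 37.2)²/37.2
   = 1.464 + 0.388 + 0.211 + 0.017
   = 2.08
p-value = 0.5559

Since p-value > α = 0.01, we fail to reject H₀.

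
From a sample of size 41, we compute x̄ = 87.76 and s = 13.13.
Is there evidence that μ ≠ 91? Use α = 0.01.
One-sample t-test:
H₀: μ = 91
H₁: μ ≠ 91
df = n - 1 = 40
t = (x̄ - μ₀) / (s/√n) = (87.76 - 91) / (13.13/√41) = -1.580
p-value = 0.1220

Since p-value > α = 0.01, we fail to reject H₀.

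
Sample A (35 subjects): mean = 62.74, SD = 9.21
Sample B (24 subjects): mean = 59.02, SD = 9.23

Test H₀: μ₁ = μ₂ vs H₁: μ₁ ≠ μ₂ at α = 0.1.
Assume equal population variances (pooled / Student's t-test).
Student's two-sample t-test (equal variances):
H₀: μ₁ = μ₂
H₁: μ₁ ≠ μ₂
df = n₁ + n₂ - 2 = 57
Pooled variance s_p² = [(n₁-1)s₁² + (n₂-1)s₂²] / (n₁ + n₂ - 2) = [(34)(9.21²) + (23)(9.23²)] / 57 = 84.9729
SE = √(s_p²(1/n₁ + 1/n₂)) = √(84.9729 × (1/35 + 1/24)) = 2.4430
t = (x̄₁ - x̄₂) / SE = (62.74 - 59.02) / 2.4430 = 3.72 / 2.4430 = 1.523
p-value = 0.1334

Since p-value > α = 0.1, we fail to reject H₀.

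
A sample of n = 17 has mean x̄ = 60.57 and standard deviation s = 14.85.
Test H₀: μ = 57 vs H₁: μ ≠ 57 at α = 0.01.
One-sample t-test:
H₀: μ = 57
H₁: μ ≠ 57
df = n - 1 = 16
t = (x̄ - μ₀) / (s/√n) = (60.57 - 57) / (14.85/√17) = 0.991
p-value = 0.3363

Since p-value > α = 0.01, we fail to reject H₀.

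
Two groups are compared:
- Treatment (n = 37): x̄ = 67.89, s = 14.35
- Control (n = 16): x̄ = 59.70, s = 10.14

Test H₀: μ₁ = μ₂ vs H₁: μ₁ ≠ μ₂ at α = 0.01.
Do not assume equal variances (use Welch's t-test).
Welch's two-sample t-test:
H₀: μ₁ = μ₂
H₁: μ₁ ≠ μ₂
s₁²/n₁ = 14.35²/37 = 5.5655,  s₂²/n₂ = 10.14²/16 = 6.4262
SE = √(s₁²/n₁ + s₂²/n₂) = √(5.5655 + 6.4262) = 3.4629
df (Welch-Satterthwaite) = (s₁²/n₁ + s₂²/n₂)² / [(s₁²/n₁)²/(n₁-1) + (s₂²/n₂)²/(n₂-1)] ≈ 39.80
t = (x̄₁ - x̄₂) / SE = (67.89 - 59.70) / 3.4629 = 8.19 / 3.4629 = 2.365
p-value = 0.0230

Since p-value > α = 0.01, we fail to reject H₀.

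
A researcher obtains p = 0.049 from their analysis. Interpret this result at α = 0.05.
Since p = 0.049 < α = 0.05, reject H₀.
There is sufficient evidence to reject the null hypothesis; the result is statistically significant at the 0.05 level.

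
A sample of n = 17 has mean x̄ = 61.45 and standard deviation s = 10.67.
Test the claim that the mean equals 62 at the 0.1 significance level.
One-sample t-test:
H₀: μ = 62
H₁: μ ≠ 62
df = n - 1 = 16
t = (x̄ - μ₀) / (s/√n) = (61.45 - 62) / (10.67/√17) = -0.213
p-value = 0.8344

Since p-value > α = 0.1, we fail to reject H₀.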